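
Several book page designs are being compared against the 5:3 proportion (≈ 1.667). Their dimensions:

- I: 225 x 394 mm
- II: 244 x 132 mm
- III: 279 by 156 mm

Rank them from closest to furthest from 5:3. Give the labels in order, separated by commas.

Ratios: I = 394 / 225 ≈ 1.751; II = 244 / 132 ≈ 1.848; III = 279 / 156 ≈ 1.788.
|Δ from 1.667|: I 0.084; II 0.181; III 0.121.

I, III, II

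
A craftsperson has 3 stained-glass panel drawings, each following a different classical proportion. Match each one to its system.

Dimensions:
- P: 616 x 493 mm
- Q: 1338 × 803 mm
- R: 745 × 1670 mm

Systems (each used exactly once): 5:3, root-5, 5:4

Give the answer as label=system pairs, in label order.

Ratios: P ≈ 1.249; Q ≈ 1.666; R ≈ 2.242.
Targets: 5:3 ≈ 1.667; root-5 ≈ 2.236; 5:4 ≈ 1.250.

P=5:4, Q=5:3, R=root-5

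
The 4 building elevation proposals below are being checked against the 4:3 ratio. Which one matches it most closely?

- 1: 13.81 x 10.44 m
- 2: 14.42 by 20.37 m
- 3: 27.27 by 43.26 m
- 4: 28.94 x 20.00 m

1

Target 4:3 ≈ 1.333.
1: 1.323 (Δ0.010)  2: 1.413 (Δ0.080)  3: 1.586 (Δ0.253)  4: 1.447 (Δ0.114)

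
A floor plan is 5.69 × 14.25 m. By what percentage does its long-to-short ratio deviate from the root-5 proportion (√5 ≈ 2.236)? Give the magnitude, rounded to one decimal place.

Ratio = 14.25 / 5.69 ≈ 2.5044.
Ideal root-5 ≈ 2.2361. |2.5044 − 2.2361| / 2.2361 ≈ 12.00% → 12.0%.

12.0%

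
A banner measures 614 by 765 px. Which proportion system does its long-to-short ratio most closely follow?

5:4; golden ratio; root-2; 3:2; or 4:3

Ratio = 765 / 614 ≈ 1.246.
Distances: 5:4 1.250 (Δ 0.004); golden ratio 1.618 (Δ 0.372); root-2 1.414 (Δ 0.168); 3:2 1.500 (Δ 0.254); 4:3 1.333 (Δ 0.087).

5:4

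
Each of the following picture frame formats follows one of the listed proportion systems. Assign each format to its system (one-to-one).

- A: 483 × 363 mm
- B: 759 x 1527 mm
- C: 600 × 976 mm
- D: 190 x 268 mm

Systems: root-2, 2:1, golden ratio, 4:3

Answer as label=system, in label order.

A=4:3, B=2:1, C=golden ratio, D=root-2

A = 483/363 ≈ 1.331 → 4:3 (1.333)
B = 1527/759 ≈ 2.012 → 2:1 (2.000)
C = 976/600 ≈ 1.627 → golden ratio (1.618)
D = 268/190 ≈ 1.411 → root-2 (1.414)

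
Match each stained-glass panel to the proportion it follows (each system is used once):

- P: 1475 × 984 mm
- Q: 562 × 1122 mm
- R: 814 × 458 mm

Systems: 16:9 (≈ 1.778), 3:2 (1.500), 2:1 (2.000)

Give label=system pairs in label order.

P = 1475/984 ≈ 1.499 → 3:2 (1.500)
Q = 1122/562 ≈ 1.996 → 2:1 (2.000)
R = 814/458 ≈ 1.777 → 16:9 (1.778)

P=3:2, Q=2:1, R=16:9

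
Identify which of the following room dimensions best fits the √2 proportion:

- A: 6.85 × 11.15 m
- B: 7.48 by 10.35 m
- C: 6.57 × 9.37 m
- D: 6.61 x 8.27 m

C

Target root-2 ≈ 1.414.
A: 1.628 (Δ0.214)  B: 1.384 (Δ0.030)  C: 1.426 (Δ0.012)  D: 1.251 (Δ0.163)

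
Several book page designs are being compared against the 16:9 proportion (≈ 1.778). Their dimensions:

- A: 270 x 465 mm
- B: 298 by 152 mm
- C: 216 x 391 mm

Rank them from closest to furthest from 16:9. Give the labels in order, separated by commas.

C, A, B

A: 465/270 ≈ 1.722 → |1.722 − 1.778| = 0.056
B: 298/152 ≈ 1.961 → |1.961 − 1.778| = 0.183
C: 391/216 ≈ 1.810 → |1.810 − 1.778| = 0.032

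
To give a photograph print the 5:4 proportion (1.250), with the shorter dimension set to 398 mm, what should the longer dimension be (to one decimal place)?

5:4 = 1.25000.
Longer side = 398 × 1.25000 ≈ 497.500 → 497.5 mm.

497.5 mm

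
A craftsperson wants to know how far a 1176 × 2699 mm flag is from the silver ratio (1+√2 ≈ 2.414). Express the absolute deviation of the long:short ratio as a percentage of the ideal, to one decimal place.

4.9%

Ratio = 2699 / 1176 ≈ 2.2951.
Ideal silver ratio ≈ 2.4142. |2.2951 − 2.4142| / 2.4142 ≈ 4.93% → 4.9%.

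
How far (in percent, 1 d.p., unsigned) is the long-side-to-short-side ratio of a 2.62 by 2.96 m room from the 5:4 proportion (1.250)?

Ratio = 2.96 / 2.62 ≈ 1.1298.
Ideal 5:4 = 1.2500. |1.1298 − 1.2500| / 1.2500 ≈ 9.62% → 9.6%.

9.6%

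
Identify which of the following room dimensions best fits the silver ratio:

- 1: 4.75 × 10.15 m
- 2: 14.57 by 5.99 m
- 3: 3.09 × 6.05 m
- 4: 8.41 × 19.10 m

2

Target silver ratio ≈ 2.414.
1: 2.137 (Δ0.277)  2: 2.432 (Δ0.018)  3: 1.958 (Δ0.456)  4: 2.271 (Δ0.143)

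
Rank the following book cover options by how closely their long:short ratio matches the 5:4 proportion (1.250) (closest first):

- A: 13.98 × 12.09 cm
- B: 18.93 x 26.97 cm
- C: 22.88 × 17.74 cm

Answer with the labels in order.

A: 13.98/12.09 ≈ 1.156 → |1.156 − 1.250| = 0.094
B: 26.97/18.93 ≈ 1.425 → |1.425 − 1.250| = 0.175
C: 22.88/17.74 ≈ 1.290 → |1.290 − 1.250| = 0.040

C, A, B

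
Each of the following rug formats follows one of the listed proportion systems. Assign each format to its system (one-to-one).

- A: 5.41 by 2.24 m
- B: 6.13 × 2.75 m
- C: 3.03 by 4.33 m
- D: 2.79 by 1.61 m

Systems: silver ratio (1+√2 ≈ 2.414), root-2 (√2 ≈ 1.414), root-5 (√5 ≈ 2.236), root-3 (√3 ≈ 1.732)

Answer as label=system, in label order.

Ratios: A ≈ 2.415; B ≈ 2.229; C ≈ 1.429; D ≈ 1.733.
Targets: silver ratio ≈ 2.414; root-2 ≈ 1.414; root-5 ≈ 2.236; root-3 ≈ 1.732.

A=silver ratio, B=root-5, C=root-2, D=root-3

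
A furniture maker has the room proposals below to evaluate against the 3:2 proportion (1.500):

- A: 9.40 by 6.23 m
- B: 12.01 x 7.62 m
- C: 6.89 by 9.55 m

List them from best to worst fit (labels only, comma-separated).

Ratios: A = 9.40 / 6.23 ≈ 1.509; B = 12.01 / 7.62 ≈ 1.576; C = 9.55 / 6.89 ≈ 1.386.
|Δ from 1.500|: A 0.009; B 0.076; C 0.114.

A, B, C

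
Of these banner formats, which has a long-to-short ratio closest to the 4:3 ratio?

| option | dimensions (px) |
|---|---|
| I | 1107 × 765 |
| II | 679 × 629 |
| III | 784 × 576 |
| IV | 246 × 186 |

IV

Target 4:3 ≈ 1.333.
I: 1.447 (Δ0.114)  II: 1.079 (Δ0.254)  III: 1.361 (Δ0.028)  IV: 1.323 (Δ0.010)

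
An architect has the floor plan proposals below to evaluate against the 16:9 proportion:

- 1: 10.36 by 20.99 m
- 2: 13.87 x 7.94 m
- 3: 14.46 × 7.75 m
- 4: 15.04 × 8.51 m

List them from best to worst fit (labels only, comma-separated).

1: 20.99/10.36 ≈ 2.026 → |2.026 − 1.778| = 0.248
2: 13.87/7.94 ≈ 1.747 → |1.747 − 1.778| = 0.031
3: 14.46/7.75 ≈ 1.866 → |1.866 − 1.778| = 0.088
4: 15.04/8.51 ≈ 1.767 → |1.767 − 1.778| = 0.011

4, 2, 3, 1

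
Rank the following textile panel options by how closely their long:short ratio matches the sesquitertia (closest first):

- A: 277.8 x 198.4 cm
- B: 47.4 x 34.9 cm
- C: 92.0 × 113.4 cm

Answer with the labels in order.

B, A, C

Ratios: A = 277.8 / 198.4 ≈ 1.400; B = 47.4 / 34.9 ≈ 1.358; C = 113.4 / 92.0 ≈ 1.233.
|Δ from 1.333|: A 0.067; B 0.025; C 0.100.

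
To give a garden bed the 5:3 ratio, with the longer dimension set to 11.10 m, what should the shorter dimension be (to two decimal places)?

5:3 ≈ 1.66667.
Shorter side = 11.10 ÷ 1.66667 ≈ 6.6600 → 6.66 m.

6.66 m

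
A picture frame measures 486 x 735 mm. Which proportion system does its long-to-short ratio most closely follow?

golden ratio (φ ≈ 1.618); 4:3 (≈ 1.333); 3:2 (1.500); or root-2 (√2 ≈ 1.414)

3:2

735/486 ≈ 1.512. Nearest candidates are 3:2 (1.500, off by 0.012) and root-2 (1.414, off by 0.098).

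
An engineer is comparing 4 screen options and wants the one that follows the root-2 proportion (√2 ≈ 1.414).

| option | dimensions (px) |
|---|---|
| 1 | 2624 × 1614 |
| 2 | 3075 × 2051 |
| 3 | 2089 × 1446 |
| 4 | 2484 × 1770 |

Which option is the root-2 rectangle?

4

Target root-2 ≈ 1.414.
1: 1.626 (Δ0.212)  2: 1.499 (Δ0.085)  3: 1.445 (Δ0.031)  4: 1.403 (Δ0.011)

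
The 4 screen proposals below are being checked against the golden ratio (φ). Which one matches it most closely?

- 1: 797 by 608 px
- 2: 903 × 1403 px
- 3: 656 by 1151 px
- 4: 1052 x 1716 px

4

Target golden ratio ≈ 1.618.
1: 1.311 (Δ0.307)  2: 1.554 (Δ0.064)  3: 1.755 (Δ0.137)  4: 1.631 (Δ0.013)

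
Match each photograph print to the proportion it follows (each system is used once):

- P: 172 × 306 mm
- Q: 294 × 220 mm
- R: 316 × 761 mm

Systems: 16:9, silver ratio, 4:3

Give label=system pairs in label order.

P = 306/172 ≈ 1.779 → 16:9 (1.778)
Q = 294/220 ≈ 1.336 → 4:3 (1.333)
R = 761/316 ≈ 2.408 → silver ratio (2.414)

P=16:9, Q=4:3, R=silver ratio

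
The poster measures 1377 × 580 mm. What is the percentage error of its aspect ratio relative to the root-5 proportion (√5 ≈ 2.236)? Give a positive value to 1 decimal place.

6.2%

Ratio = 1377 / 580 ≈ 2.3741.
Ideal root-5 ≈ 2.2361. |2.3741 − 2.2361| / 2.2361 ≈ 6.17% → 6.2%.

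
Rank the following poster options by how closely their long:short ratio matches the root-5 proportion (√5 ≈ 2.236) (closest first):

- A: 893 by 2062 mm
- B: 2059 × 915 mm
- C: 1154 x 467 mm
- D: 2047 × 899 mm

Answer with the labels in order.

B, D, A, C

A: 2062/893 ≈ 2.309 → |2.309 − 2.236| = 0.073
B: 2059/915 ≈ 2.250 → |2.250 − 2.236| = 0.014
C: 1154/467 ≈ 2.471 → |2.471 − 2.236| = 0.235
D: 2047/899 ≈ 2.277 → |2.277 − 2.236| = 0.041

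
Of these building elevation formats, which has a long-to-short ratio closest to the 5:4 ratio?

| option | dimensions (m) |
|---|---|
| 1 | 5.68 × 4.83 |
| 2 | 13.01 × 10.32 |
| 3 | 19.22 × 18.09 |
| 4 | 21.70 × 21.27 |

2

Target 5:4 ≈ 1.250.
1: 1.176 (Δ0.074)  2: 1.261 (Δ0.011)  3: 1.062 (Δ0.188)  4: 1.020 (Δ0.230)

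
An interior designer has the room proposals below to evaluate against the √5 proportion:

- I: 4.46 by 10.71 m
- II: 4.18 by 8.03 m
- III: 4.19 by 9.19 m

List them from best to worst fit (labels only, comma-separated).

I: 10.71/4.46 ≈ 2.401 → |2.401 − 2.236| = 0.165
II: 8.03/4.18 ≈ 1.921 → |1.921 − 2.236| = 0.315
III: 9.19/4.19 ≈ 2.193 → |2.193 − 2.236| = 0.043

III, I, II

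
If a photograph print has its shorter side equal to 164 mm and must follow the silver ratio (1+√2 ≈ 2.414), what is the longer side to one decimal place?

395.9 mm

silver ratio ≈ 2.41421.
Longer side = 164 × 2.41421 ≈ 395.930 → 395.9 mm.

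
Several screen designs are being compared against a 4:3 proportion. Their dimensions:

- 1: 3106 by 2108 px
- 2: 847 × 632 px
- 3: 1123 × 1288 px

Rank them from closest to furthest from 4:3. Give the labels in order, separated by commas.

2, 1, 3

1: 3106/2108 ≈ 1.473 → |1.473 − 1.333| = 0.140
2: 847/632 ≈ 1.340 → |1.340 − 1.333| = 0.007
3: 1288/1123 ≈ 1.147 → |1.147 − 1.333| = 0.186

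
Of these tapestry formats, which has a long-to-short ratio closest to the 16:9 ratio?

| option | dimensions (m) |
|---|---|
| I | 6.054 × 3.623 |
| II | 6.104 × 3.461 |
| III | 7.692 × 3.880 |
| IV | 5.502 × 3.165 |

Ratios (long/short): I ≈ 1.671; II ≈ 1.764; III ≈ 1.982; IV ≈ 1.738.
16:9 ≈ 1.778; option II is nearest (Δ 0.014).

II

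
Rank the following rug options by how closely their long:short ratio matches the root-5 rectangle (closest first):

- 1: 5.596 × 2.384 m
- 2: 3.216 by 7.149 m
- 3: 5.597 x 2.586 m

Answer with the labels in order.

2, 3, 1

Ratios: 1 = 5.596 / 2.384 ≈ 2.347; 2 = 7.149 / 3.216 ≈ 2.223; 3 = 5.597 / 2.586 ≈ 2.164.
|Δ from 2.236|: 1 0.111; 2 0.013; 3 0.072.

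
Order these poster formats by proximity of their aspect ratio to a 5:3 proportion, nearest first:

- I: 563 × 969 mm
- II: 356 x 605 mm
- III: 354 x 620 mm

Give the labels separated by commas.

I: 969/563 ≈ 1.721 → |1.721 − 1.667| = 0.054
II: 605/356 ≈ 1.699 → |1.699 − 1.667| = 0.032
III: 620/354 ≈ 1.751 → |1.751 − 1.667| = 0.084

II, I, III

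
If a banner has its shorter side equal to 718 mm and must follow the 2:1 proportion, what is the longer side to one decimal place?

1436.0 mm

2:1 = 2.00000.
Longer side = 718 × 2.00000 ≈ 1436.000 → 1436.0 mm.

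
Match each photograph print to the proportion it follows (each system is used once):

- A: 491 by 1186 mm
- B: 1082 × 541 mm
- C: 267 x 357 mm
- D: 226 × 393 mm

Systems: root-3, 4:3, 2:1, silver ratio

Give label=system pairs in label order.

A = 1186/491 ≈ 2.415 → silver ratio (2.414)
B = 1082/541 ≈ 2.000 → 2:1 (2.000)
C = 357/267 ≈ 1.337 → 4:3 (1.333)
D = 393/226 ≈ 1.739 → root-3 (1.732)

A=silver ratio, B=2:1, C=4:3, D=root-3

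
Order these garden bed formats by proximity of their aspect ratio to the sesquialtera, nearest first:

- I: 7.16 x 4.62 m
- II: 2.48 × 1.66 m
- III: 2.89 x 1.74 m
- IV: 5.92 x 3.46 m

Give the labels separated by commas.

I: 7.16/4.62 ≈ 1.550 → |1.550 − 1.500| = 0.050
II: 2.48/1.66 ≈ 1.494 → |1.494 − 1.500| = 0.006
III: 2.89/1.74 ≈ 1.661 → |1.661 − 1.500| = 0.161
IV: 5.92/3.46 ≈ 1.711 → |1.711 − 1.500| = 0.211

II, I, III, IV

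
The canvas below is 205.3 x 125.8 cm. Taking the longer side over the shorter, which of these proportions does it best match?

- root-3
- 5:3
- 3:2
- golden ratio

golden ratio

Ratio = 205.3 / 125.8 ≈ 1.632.
Distances: root-3 1.732 (Δ 0.100); 5:3 1.667 (Δ 0.035); 3:2 1.500 (Δ 0.132); golden ratio 1.618 (Δ 0.014).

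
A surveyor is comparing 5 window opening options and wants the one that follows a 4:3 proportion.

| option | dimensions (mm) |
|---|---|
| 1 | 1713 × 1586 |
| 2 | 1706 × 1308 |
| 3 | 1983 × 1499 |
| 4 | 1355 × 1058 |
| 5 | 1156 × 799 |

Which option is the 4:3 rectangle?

Target 4:3 ≈ 1.333.
1: 1.080 (Δ0.253)  2: 1.304 (Δ0.029)  3: 1.323 (Δ0.010)  4: 1.281 (Δ0.052)  5: 1.447 (Δ0.114)

3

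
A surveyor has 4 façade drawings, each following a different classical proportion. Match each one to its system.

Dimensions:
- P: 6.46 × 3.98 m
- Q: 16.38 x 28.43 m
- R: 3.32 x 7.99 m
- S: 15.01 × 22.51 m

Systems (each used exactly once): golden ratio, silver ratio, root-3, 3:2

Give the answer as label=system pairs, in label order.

P=golden ratio, Q=root-3, R=silver ratio, S=3:2

P = 6.46/3.98 ≈ 1.623 → golden ratio (1.618)
Q = 28.43/16.38 ≈ 1.736 → root-3 (1.732)
R = 7.99/3.32 ≈ 2.407 → silver ratio (2.414)
S = 22.51/15.01 ≈ 1.500 → 3:2 (1.500)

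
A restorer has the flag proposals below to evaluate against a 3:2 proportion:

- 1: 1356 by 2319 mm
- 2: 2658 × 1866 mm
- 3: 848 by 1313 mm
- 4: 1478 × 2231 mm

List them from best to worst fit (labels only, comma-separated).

4, 3, 2, 1

1: 2319/1356 ≈ 1.710 → |1.710 − 1.500| = 0.210
2: 2658/1866 ≈ 1.424 → |1.424 − 1.500| = 0.076
3: 1313/848 ≈ 1.548 → |1.548 − 1.500| = 0.048
4: 2231/1478 ≈ 1.509 → |1.509 − 1.500| = 0.009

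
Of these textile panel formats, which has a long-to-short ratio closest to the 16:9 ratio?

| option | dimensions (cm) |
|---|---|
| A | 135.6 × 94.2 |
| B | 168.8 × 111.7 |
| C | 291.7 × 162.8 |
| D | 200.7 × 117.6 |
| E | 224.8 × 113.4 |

Target 16:9 ≈ 1.778.
A: 1.439 (Δ0.339)  B: 1.511 (Δ0.267)  C: 1.792 (Δ0.014)  D: 1.707 (Δ0.071)  E: 1.982 (Δ0.204)

C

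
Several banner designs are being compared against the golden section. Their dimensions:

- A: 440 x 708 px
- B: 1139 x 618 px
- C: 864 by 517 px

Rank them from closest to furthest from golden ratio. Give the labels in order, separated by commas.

Ratios: A = 708 / 440 ≈ 1.609; B = 1139 / 618 ≈ 1.843; C = 864 / 517 ≈ 1.671.
|Δ from 1.618|: A 0.009; B 0.225; C 0.053.

A, C, B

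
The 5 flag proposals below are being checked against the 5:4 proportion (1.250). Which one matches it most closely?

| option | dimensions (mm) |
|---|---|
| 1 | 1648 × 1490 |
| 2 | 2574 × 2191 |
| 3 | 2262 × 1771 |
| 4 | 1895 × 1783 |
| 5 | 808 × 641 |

Ratios (long/short): 1 ≈ 1.106; 2 ≈ 1.175; 3 ≈ 1.277; 4 ≈ 1.063; 5 ≈ 1.261.
5:4 ≈ 1.250; option 5 is nearest (Δ 0.011).

5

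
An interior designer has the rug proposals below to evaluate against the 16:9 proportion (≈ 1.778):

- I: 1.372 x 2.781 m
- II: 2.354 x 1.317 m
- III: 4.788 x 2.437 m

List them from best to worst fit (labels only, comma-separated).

II, III, I

I: 2.781/1.372 ≈ 2.027 → |2.027 − 1.778| = 0.249
II: 2.354/1.317 ≈ 1.787 → |1.787 − 1.778| = 0.009
III: 4.788/2.437 ≈ 1.965 → |1.965 − 1.778| = 0.187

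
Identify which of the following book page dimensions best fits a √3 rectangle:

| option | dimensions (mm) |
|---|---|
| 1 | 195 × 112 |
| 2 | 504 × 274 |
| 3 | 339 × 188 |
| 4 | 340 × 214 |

Ratios (long/short): 1 ≈ 1.741; 2 ≈ 1.839; 3 ≈ 1.803; 4 ≈ 1.589.
root-3 ≈ 1.732; option 1 is nearest (Δ 0.009).

1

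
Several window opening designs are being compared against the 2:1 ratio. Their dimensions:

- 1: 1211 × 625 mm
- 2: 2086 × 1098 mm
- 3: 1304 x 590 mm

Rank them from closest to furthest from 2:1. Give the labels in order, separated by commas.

1, 2, 3

Ratios: 1 = 1211 / 625 ≈ 1.938; 2 = 2086 / 1098 ≈ 1.900; 3 = 1304 / 590 ≈ 2.210.
|Δ from 2.000|: 1 0.062; 2 0.100; 3 0.210.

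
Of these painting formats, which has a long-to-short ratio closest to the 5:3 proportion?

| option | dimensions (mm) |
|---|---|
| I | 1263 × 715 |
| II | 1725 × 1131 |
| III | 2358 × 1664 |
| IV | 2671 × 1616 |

IV

Ratios (long/short): I ≈ 1.766; II ≈ 1.525; III ≈ 1.417; IV ≈ 1.653.
5:3 ≈ 1.667; option IV is nearest (Δ 0.014).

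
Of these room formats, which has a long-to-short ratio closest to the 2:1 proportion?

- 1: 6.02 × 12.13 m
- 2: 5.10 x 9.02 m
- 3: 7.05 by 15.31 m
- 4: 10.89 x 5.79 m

1

Target 2:1 ≈ 2.000.
1: 2.015 (Δ0.015)  2: 1.769 (Δ0.231)  3: 2.172 (Δ0.172)  4: 1.881 (Δ0.119)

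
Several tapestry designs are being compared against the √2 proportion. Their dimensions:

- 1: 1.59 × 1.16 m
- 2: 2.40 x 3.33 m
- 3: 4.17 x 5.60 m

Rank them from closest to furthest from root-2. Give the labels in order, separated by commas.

Ratios: 1 = 1.59 / 1.16 ≈ 1.371; 2 = 3.33 / 2.40 ≈ 1.388; 3 = 5.60 / 4.17 ≈ 1.343.
|Δ from 1.414|: 1 0.043; 2 0.026; 3 0.071.

2, 1, 3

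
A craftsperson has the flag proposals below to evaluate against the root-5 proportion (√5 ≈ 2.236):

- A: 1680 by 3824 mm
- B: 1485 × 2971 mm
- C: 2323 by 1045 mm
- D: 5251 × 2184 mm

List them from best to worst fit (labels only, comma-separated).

A: 3824/1680 ≈ 2.276 → |2.276 − 2.236| = 0.040
B: 2971/1485 ≈ 2.001 → |2.001 − 2.236| = 0.235
C: 2323/1045 ≈ 2.223 → |2.223 − 2.236| = 0.013
D: 5251/2184 ≈ 2.404 → |2.404 − 2.236| = 0.168

C, A, D, B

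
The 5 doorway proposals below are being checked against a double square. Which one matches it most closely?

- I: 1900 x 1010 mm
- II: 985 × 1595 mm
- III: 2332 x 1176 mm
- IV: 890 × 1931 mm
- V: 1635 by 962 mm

Ratios (long/short): I ≈ 1.881; II ≈ 1.619; III ≈ 1.983; IV ≈ 2.170; V ≈ 1.700.
2:1 ≈ 2.000; option III is nearest (Δ 0.017).

III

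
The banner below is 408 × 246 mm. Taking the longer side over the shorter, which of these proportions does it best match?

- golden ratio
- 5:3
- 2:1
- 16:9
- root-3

Ratio = 408 / 246 ≈ 1.659.
Distances: golden ratio 1.618 (Δ 0.041); 5:3 1.667 (Δ 0.008); 2:1 2.000 (Δ 0.341); 16:9 1.778 (Δ 0.119); root-3 1.732 (Δ 0.073).

5:3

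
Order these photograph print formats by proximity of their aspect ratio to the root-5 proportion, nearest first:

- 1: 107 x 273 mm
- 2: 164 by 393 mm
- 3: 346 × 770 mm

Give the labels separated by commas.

Ratios: 1 = 273 / 107 ≈ 2.551; 2 = 393 / 164 ≈ 2.396; 3 = 770 / 346 ≈ 2.225.
|Δ from 2.236|: 1 0.315; 2 0.160; 3 0.011.

3, 2, 1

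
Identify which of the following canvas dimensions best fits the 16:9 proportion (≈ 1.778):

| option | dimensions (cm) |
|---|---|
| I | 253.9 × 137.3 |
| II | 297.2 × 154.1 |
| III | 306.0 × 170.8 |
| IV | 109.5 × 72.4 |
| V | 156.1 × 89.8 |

III

Ratios (long/short): I ≈ 1.849; II ≈ 1.929; III ≈ 1.792; IV ≈ 1.512; V ≈ 1.738.
16:9 ≈ 1.778; option III is nearest (Δ 0.014).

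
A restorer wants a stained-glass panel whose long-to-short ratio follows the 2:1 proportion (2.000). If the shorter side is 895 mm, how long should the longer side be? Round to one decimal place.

2:1 = 2.00000.
Longer side = 895 × 2.00000 ≈ 1790.000 → 1790.0 mm.

1790.0 mm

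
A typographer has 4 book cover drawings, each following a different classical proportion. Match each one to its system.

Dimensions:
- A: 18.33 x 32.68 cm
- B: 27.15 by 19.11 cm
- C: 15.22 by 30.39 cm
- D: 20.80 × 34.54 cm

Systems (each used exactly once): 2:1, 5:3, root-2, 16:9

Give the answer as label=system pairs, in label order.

A=16:9, B=root-2, C=2:1, D=5:3

Ratios: A ≈ 1.783; B ≈ 1.421; C ≈ 1.997; D ≈ 1.661.
Targets: 2:1 ≈ 2.000; 5:3 ≈ 1.667; root-2 ≈ 1.414; 16:9 ≈ 1.778.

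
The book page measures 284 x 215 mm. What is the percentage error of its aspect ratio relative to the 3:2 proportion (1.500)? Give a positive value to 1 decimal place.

Ratio = 284 / 215 ≈ 1.3209.
Ideal 3:2 = 1.5000. |1.3209 − 1.5000| / 1.5000 ≈ 11.94% → 11.9%.

11.9%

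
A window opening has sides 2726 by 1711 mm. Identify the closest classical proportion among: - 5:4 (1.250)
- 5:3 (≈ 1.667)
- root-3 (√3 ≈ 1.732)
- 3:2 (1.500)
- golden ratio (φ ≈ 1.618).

2726/1711 ≈ 1.593. Nearest candidates are golden ratio (1.618, off by 0.025) and 5:3 (1.667, off by 0.074).

golden ratio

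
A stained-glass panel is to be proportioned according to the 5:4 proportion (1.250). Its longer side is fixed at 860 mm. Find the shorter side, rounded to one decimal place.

688.0 mm

5:4 = 1.25000.
Shorter side = 860 ÷ 1.25000 ≈ 688.000 → 688.0 mm.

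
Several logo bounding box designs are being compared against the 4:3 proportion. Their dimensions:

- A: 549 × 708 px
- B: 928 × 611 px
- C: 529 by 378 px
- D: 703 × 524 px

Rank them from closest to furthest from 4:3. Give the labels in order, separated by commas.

D, A, C, B

A: 708/549 ≈ 1.290 → |1.290 − 1.333| = 0.043
B: 928/611 ≈ 1.519 → |1.519 − 1.333| = 0.186
C: 529/378 ≈ 1.399 → |1.399 − 1.333| = 0.066
D: 703/524 ≈ 1.342 → |1.342 − 1.333| = 0.009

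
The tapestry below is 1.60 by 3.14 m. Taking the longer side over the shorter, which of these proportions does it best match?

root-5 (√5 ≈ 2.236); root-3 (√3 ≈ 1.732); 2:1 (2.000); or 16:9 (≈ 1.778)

3.14/1.60 ≈ 1.962. Nearest candidates are 2:1 (2.000, off by 0.038) and 16:9 (1.778, off by 0.184).

2:1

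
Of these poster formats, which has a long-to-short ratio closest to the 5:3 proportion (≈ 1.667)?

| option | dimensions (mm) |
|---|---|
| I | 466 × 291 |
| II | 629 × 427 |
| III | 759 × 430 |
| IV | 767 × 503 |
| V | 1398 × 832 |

V

Ratios (long/short): I ≈ 1.601; II ≈ 1.473; III ≈ 1.765; IV ≈ 1.525; V ≈ 1.680.
5:3 ≈ 1.667; option V is nearest (Δ 0.013).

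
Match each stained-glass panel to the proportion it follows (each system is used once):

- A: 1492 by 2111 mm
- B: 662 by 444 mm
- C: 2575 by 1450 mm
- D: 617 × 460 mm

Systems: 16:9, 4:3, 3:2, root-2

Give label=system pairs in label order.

Ratios: A ≈ 1.415; B ≈ 1.491; C ≈ 1.776; D ≈ 1.341.
Targets: 16:9 ≈ 1.778; 4:3 ≈ 1.333; 3:2 ≈ 1.500; root-2 ≈ 1.414.

A=root-2, B=3:2, C=16:9, D=4:3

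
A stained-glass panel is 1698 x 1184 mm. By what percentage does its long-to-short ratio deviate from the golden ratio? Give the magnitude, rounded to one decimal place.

Ratio = 1698 / 1184 ≈ 1.4341.
Ideal golden ratio ≈ 1.6180. |1.4341 − 1.6180| / 1.6180 ≈ 11.37% → 11.4%.

11.4%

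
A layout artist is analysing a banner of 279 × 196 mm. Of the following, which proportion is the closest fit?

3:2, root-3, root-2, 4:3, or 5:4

279/196 ≈ 1.423. Nearest candidates are root-2 (1.414, off by 0.009) and 3:2 (1.500, off by 0.077).

root-2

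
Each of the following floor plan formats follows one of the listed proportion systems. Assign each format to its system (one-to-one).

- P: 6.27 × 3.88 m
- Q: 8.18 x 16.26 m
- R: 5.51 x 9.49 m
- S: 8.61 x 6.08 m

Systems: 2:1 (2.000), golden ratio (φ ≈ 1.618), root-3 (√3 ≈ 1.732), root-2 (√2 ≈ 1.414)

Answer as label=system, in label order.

P=golden ratio, Q=2:1, R=root-3, S=root-2

P = 6.27/3.88 ≈ 1.616 → golden ratio (1.618)
Q = 16.26/8.18 ≈ 1.988 → 2:1 (2.000)
R = 9.49/5.51 ≈ 1.722 → root-3 (1.732)
S = 8.61/6.08 ≈ 1.416 → root-2 (1.414)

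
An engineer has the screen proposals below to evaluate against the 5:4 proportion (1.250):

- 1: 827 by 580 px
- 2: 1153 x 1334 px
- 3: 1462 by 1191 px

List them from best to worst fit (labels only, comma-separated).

3, 2, 1

1: 827/580 ≈ 1.426 → |1.426 − 1.250| = 0.176
2: 1334/1153 ≈ 1.157 → |1.157 − 1.250| = 0.093
3: 1462/1191 ≈ 1.228 → |1.228 − 1.250| = 0.022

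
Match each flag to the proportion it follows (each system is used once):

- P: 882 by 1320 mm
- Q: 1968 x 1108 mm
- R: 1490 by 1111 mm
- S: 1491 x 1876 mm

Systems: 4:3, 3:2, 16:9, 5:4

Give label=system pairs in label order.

P = 1320/882 ≈ 1.497 → 3:2 (1.500)
Q = 1968/1108 ≈ 1.776 → 16:9 (1.778)
R = 1490/1111 ≈ 1.341 → 4:3 (1.333)
S = 1876/1491 ≈ 1.258 → 5:4 (1.250)

P=3:2, Q=16:9, R=4:3, S=5:4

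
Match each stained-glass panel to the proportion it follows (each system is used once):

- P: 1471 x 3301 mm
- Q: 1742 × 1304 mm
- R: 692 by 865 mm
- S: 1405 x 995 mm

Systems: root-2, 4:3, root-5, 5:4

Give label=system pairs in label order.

P = 3301/1471 ≈ 2.244 → root-5 (2.236)
Q = 1742/1304 ≈ 1.336 → 4:3 (1.333)
R = 865/692 ≈ 1.250 → 5:4 (1.250)
S = 1405/995 ≈ 1.412 → root-2 (1.414)

P=root-5, Q=4:3, R=5:4, S=root-2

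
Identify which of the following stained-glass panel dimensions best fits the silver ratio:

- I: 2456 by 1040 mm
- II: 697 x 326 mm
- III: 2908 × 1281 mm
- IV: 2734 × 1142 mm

Ratios (long/short): I ≈ 2.362; II ≈ 2.138; III ≈ 2.270; IV ≈ 2.394.
silver ratio ≈ 2.414; option IV is nearest (Δ 0.020).

IV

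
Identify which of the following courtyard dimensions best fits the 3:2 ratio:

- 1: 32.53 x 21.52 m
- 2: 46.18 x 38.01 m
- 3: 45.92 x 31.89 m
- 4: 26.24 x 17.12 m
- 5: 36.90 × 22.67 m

1

Ratios (long/short): 1 ≈ 1.512; 2 ≈ 1.215; 3 ≈ 1.440; 4 ≈ 1.533; 5 ≈ 1.628.
3:2 ≈ 1.500; option 1 is nearest (Δ 0.012).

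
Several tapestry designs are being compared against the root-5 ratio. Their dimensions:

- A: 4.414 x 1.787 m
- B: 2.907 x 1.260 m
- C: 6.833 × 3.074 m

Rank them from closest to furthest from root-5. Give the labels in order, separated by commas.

Ratios: A = 4.414 / 1.787 ≈ 2.470; B = 2.907 / 1.260 ≈ 2.307; C = 6.833 / 3.074 ≈ 2.223.
|Δ from 2.236|: A 0.234; B 0.071; C 0.013.

C, B, A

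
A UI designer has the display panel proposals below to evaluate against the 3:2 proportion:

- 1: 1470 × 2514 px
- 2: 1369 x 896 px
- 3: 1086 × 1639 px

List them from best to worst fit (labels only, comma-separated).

3, 2, 1

1: 2514/1470 ≈ 1.710 → |1.710 − 1.500| = 0.210
2: 1369/896 ≈ 1.528 → |1.528 − 1.500| = 0.028
3: 1639/1086 ≈ 1.509 → |1.509 − 1.500| = 0.009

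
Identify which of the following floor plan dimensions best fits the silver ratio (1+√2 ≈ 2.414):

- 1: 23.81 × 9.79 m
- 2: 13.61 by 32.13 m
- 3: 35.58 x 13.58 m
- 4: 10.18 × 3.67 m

Target silver ratio ≈ 2.414.
1: 2.432 (Δ0.018)  2: 2.361 (Δ0.053)  3: 2.620 (Δ0.206)  4: 2.774 (Δ0.360)

1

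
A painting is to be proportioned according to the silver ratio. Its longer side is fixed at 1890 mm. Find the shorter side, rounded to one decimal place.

782.9 mm

silver ratio ≈ 2.41421.
Shorter side = 1890 ÷ 2.41421 ≈ 782.865 → 782.9 mm.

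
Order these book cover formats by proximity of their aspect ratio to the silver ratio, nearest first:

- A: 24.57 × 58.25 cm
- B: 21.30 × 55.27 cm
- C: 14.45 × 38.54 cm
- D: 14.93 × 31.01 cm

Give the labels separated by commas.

A, B, C, D

A: 58.25/24.57 ≈ 2.371 → |2.371 − 2.414| = 0.043
B: 55.27/21.30 ≈ 2.595 → |2.595 − 2.414| = 0.181
C: 38.54/14.45 ≈ 2.667 → |2.667 − 2.414| = 0.253
D: 31.01/14.93 ≈ 2.077 → |2.077 − 2.414| = 0.337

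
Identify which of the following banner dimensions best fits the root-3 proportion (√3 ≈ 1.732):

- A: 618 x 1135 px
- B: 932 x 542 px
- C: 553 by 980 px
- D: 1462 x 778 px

Target root-3 ≈ 1.732.
A: 1.837 (Δ0.105)  B: 1.720 (Δ0.012)  C: 1.772 (Δ0.040)  D: 1.879 (Δ0.147)

B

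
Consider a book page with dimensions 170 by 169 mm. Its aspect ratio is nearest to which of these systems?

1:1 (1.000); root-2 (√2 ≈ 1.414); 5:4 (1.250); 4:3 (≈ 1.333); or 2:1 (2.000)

1:1

170/169 ≈ 1.006. Nearest candidates are 1:1 (1.000, off by 0.006) and 5:4 (1.250, off by 0.244).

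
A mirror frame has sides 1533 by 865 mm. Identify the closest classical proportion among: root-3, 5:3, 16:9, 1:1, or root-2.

16:9

Ratio = 1533 / 865 ≈ 1.772.
Distances: root-3 1.732 (Δ 0.040); 5:3 1.667 (Δ 0.105); 16:9 1.778 (Δ 0.006); 1:1 1.000 (Δ 0.772); root-2 1.414 (Δ 0.358).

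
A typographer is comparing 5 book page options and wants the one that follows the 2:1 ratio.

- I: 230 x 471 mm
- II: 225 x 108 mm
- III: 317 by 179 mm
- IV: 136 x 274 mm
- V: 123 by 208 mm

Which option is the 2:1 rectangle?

IV

Target 2:1 ≈ 2.000.
I: 2.048 (Δ0.048)  II: 2.083 (Δ0.083)  III: 1.771 (Δ0.229)  IV: 2.015 (Δ0.015)  V: 1.691 (Δ0.309)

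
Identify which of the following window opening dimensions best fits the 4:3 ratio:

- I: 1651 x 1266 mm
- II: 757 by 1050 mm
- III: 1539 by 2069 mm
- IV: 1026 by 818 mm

Ratios (long/short): I ≈ 1.304; II ≈ 1.387; III ≈ 1.344; IV ≈ 1.254.
4:3 ≈ 1.333; option III is nearest (Δ 0.011).

III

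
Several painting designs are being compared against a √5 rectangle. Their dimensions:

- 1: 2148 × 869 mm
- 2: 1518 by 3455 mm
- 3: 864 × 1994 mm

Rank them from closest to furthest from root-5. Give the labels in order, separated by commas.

1: 2148/869 ≈ 2.472 → |2.472 − 2.236| = 0.236
2: 3455/1518 ≈ 2.276 → |2.276 − 2.236| = 0.040
3: 1994/864 ≈ 2.308 → |2.308 − 2.236| = 0.072

2, 3, 1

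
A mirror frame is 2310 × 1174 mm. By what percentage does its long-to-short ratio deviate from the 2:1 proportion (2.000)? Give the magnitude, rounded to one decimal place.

1.6%

Ratio = 2310 / 1174 ≈ 1.9676.
Ideal 2:1 = 2.0000. |1.9676 − 2.0000| / 2.0000 ≈ 1.62% → 1.6%.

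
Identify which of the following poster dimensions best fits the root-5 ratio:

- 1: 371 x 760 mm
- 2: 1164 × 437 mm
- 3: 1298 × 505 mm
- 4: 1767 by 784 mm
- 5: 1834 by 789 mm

4

Target root-5 ≈ 2.236.
1: 2.049 (Δ0.187)  2: 2.664 (Δ0.428)  3: 2.570 (Δ0.334)  4: 2.254 (Δ0.018)  5: 2.324 (Δ0.088)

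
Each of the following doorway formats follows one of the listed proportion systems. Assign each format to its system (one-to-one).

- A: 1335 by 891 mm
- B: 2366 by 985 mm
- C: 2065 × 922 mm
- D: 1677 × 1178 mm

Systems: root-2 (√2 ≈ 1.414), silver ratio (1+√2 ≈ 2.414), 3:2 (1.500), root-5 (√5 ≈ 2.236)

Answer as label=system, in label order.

A=3:2, B=silver ratio, C=root-5, D=root-2

A = 1335/891 ≈ 1.498 → 3:2 (1.500)
B = 2366/985 ≈ 2.402 → silver ratio (2.414)
C = 2065/922 ≈ 2.240 → root-5 (2.236)
D = 1677/1178 ≈ 1.424 → root-2 (1.414)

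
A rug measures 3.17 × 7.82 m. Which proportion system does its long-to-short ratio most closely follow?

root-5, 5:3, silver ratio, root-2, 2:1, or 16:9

Ratio = 7.82 / 3.17 ≈ 2.467.
Distances: root-5 2.236 (Δ 0.231); 5:3 1.667 (Δ 0.800); silver ratio 2.414 (Δ 0.053); root-2 1.414 (Δ 1.053); 2:1 2.000 (Δ 0.467); 16:9 1.778 (Δ 0.689).

silver ratio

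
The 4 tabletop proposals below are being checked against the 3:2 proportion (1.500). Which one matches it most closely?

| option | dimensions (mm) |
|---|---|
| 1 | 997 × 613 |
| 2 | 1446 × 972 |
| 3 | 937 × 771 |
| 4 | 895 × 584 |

Ratios (long/short): 1 ≈ 1.626; 2 ≈ 1.488; 3 ≈ 1.215; 4 ≈ 1.533.
3:2 ≈ 1.500; option 2 is nearest (Δ 0.012).

2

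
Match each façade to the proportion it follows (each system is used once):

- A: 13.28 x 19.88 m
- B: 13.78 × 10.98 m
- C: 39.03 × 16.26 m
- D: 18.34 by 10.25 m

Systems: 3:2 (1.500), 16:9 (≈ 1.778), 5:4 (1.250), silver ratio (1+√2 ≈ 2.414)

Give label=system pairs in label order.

Ratios: A ≈ 1.497; B ≈ 1.255; C ≈ 2.400; D ≈ 1.789.
Targets: 3:2 ≈ 1.500; 16:9 ≈ 1.778; 5:4 ≈ 1.250; silver ratio ≈ 2.414.

A=3:2, B=5:4, C=silver ratio, D=16:9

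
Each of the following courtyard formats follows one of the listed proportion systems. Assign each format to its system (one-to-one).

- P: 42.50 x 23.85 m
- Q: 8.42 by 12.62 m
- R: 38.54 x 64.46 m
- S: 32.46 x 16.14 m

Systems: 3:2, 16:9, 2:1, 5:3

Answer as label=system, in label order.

Ratios: P ≈ 1.782; Q ≈ 1.499; R ≈ 1.673; S ≈ 2.011.
Targets: 3:2 ≈ 1.500; 16:9 ≈ 1.778; 2:1 ≈ 2.000; 5:3 ≈ 1.667.

P=16:9, Q=3:2, R=5:3, S=2:1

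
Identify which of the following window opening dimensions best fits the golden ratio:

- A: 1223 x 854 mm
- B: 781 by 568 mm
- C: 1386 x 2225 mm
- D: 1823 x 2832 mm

Target golden ratio ≈ 1.618.
A: 1.432 (Δ0.186)  B: 1.375 (Δ0.243)  C: 1.605 (Δ0.013)  D: 1.553 (Δ0.065)

C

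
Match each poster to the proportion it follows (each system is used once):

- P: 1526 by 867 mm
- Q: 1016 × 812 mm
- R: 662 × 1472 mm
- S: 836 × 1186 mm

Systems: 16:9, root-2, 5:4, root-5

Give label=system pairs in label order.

P = 1526/867 ≈ 1.760 → 16:9 (1.778)
Q = 1016/812 ≈ 1.251 → 5:4 (1.250)
R = 1472/662 ≈ 2.224 → root-5 (2.236)
S = 1186/836 ≈ 1.419 → root-2 (1.414)

P=16:9, Q=5:4, R=root-5, S=root-2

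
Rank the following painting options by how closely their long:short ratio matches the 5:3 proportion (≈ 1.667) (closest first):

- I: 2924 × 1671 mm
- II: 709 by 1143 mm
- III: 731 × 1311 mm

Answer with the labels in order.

II, I, III

Ratios: I = 2924 / 1671 ≈ 1.750; II = 1143 / 709 ≈ 1.612; III = 1311 / 731 ≈ 1.793.
|Δ from 1.667|: I 0.083; II 0.055; III 0.126.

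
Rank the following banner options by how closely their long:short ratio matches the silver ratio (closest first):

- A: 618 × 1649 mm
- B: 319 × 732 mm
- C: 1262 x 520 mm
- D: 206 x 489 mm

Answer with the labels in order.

C, D, B, A

A: 1649/618 ≈ 2.668 → |2.668 − 2.414| = 0.254
B: 732/319 ≈ 2.295 → |2.295 − 2.414| = 0.119
C: 1262/520 ≈ 2.427 → |2.427 − 2.414| = 0.013
D: 489/206 ≈ 2.374 → |2.374 − 2.414| = 0.040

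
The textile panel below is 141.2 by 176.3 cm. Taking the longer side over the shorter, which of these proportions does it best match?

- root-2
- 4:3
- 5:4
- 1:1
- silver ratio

5:4

Ratio = 176.3 / 141.2 ≈ 1.249.
Distances: root-2 1.414 (Δ 0.165); 4:3 1.333 (Δ 0.084); 5:4 1.250 (Δ 0.001); 1:1 1.000 (Δ 0.249); silver ratio 2.414 (Δ 1.165).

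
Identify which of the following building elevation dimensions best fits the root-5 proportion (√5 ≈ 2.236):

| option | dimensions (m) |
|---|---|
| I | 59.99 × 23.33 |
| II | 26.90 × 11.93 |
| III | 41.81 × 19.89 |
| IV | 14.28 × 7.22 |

Target root-5 ≈ 2.236.
I: 2.571 (Δ0.335)  II: 2.255 (Δ0.019)  III: 2.102 (Δ0.134)  IV: 1.978 (Δ0.258)

II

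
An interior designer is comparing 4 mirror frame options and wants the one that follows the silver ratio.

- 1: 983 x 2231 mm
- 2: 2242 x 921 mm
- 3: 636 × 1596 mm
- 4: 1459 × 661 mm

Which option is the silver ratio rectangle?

2

Target silver ratio ≈ 2.414.
1: 2.270 (Δ0.144)  2: 2.434 (Δ0.020)  3: 2.509 (Δ0.095)  4: 2.207 (Δ0.207)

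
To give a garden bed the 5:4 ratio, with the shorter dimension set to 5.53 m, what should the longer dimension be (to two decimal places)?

6.91 m

5:4 = 1.25000.
Longer side = 5.53 × 1.25000 ≈ 6.9125 → 6.91 m.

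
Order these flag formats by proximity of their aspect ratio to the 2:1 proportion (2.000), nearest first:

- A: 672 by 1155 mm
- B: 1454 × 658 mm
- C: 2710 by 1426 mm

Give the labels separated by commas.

Ratios: A = 1155 / 672 ≈ 1.719; B = 1454 / 658 ≈ 2.210; C = 2710 / 1426 ≈ 1.900.
|Δ from 2.000|: A 0.281; B 0.210; C 0.100.

C, B, A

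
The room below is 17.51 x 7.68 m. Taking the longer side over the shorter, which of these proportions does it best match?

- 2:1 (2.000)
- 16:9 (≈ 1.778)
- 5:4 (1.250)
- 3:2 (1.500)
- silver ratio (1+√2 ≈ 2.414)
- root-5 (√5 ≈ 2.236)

root-5

17.51/7.68 ≈ 2.280. Nearest candidates are root-5 (2.236, off by 0.044) and silver ratio (2.414, off by 0.134).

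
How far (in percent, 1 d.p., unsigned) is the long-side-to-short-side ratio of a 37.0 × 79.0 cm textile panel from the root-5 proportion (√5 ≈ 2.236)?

4.5%

Ratio = 79.0 / 37.0 ≈ 2.1351.
Ideal root-5 ≈ 2.2361. |2.1351 − 2.2361| / 2.2361 ≈ 4.52% → 4.5%.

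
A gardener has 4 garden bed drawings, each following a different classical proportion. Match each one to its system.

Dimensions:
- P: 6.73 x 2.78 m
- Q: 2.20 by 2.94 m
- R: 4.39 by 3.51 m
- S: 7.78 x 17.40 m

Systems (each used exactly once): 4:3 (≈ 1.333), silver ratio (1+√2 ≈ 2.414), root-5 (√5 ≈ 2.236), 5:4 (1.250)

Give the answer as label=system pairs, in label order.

P=silver ratio, Q=4:3, R=5:4, S=root-5

P = 6.73/2.78 ≈ 2.421 → silver ratio (2.414)
Q = 2.94/2.20 ≈ 1.336 → 4:3 (1.333)
R = 4.39/3.51 ≈ 1.251 → 5:4 (1.250)
S = 17.40/7.78 ≈ 2.237 → root-5 (2.236)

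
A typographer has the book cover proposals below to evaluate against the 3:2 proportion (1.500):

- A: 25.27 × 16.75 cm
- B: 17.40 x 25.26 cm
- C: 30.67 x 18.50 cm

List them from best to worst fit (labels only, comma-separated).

A, B, C

A: 25.27/16.75 ≈ 1.509 → |1.509 − 1.500| = 0.009
B: 25.26/17.40 ≈ 1.452 → |1.452 − 1.500| = 0.048
C: 30.67/18.50 ≈ 1.658 → |1.658 − 1.500| = 0.158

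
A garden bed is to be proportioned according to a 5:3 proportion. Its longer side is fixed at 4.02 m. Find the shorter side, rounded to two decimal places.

5:3 ≈ 1.66667.
Shorter side = 4.02 ÷ 1.66667 ≈ 2.4120 → 2.41 m.

2.41 m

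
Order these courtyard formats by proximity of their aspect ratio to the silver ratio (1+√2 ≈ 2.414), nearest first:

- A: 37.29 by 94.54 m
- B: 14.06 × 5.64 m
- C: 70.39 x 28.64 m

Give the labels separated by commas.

C, B, A

A: 94.54/37.29 ≈ 2.535 → |2.535 − 2.414| = 0.121
B: 14.06/5.64 ≈ 2.493 → |2.493 − 2.414| = 0.079
C: 70.39/28.64 ≈ 2.458 → |2.458 − 2.414| = 0.044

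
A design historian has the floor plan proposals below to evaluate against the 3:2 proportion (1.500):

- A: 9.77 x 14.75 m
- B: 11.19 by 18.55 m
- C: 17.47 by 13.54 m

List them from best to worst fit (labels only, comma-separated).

Ratios: A = 14.75 / 9.77 ≈ 1.510; B = 18.55 / 11.19 ≈ 1.658; C = 17.47 / 13.54 ≈ 1.290.
|Δ from 1.500|: A 0.010; B 0.158; C 0.210.

A, B, C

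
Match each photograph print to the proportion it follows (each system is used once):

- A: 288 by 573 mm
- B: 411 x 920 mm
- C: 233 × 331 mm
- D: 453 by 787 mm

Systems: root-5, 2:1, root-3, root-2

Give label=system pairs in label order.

A = 573/288 ≈ 1.990 → 2:1 (2.000)
B = 920/411 ≈ 2.238 → root-5 (2.236)
C = 331/233 ≈ 1.421 → root-2 (1.414)
D = 787/453 ≈ 1.737 → root-3 (1.732)

A=2:1, B=root-5, C=root-2, D=root-3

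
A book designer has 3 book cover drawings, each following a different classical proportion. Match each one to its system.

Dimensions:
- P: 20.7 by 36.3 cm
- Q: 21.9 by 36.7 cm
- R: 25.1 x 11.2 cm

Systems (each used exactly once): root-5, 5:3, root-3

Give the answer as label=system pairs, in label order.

Ratios: P ≈ 1.754; Q ≈ 1.676; R ≈ 2.241.
Targets: root-5 ≈ 2.236; 5:3 ≈ 1.667; root-3 ≈ 1.732.

P=root-3, Q=5:3, R=root-5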